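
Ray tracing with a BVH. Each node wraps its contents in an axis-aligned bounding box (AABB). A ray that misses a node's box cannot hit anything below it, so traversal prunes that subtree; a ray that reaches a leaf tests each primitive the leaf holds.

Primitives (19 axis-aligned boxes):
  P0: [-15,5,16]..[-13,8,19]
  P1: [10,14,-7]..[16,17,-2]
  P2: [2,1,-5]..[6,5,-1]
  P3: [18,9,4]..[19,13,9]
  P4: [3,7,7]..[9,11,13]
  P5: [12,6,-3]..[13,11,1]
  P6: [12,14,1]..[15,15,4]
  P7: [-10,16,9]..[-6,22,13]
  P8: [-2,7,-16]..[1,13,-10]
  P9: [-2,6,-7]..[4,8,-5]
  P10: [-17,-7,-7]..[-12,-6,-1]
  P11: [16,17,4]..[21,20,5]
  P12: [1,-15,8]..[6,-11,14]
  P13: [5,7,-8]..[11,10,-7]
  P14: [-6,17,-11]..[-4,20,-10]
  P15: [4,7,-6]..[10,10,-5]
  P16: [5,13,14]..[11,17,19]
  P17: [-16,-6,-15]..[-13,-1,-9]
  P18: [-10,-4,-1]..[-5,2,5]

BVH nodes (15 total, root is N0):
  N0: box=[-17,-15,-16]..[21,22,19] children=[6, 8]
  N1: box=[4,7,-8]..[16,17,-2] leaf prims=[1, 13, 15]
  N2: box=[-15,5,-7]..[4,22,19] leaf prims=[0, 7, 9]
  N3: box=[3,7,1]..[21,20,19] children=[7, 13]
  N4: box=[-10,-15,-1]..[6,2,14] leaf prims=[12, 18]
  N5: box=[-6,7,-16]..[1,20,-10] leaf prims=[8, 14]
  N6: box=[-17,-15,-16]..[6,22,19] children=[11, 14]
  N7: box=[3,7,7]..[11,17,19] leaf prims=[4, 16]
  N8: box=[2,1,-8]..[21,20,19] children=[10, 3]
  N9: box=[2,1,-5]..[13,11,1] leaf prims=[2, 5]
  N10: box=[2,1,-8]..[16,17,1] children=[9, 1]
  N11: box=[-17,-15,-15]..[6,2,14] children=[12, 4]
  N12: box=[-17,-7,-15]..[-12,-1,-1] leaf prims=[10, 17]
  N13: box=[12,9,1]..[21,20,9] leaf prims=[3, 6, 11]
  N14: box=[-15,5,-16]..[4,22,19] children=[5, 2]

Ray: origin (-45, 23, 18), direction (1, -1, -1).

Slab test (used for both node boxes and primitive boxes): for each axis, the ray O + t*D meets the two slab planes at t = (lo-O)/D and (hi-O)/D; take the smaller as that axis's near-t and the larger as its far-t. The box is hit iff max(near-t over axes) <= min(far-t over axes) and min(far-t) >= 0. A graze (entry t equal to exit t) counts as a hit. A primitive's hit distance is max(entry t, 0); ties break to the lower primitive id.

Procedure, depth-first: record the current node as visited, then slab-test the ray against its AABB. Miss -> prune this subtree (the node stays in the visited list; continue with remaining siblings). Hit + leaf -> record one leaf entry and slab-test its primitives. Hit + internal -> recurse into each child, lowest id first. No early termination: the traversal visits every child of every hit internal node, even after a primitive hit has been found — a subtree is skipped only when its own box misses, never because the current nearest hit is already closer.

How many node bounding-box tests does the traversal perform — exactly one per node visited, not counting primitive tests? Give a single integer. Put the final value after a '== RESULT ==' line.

Traverse from the root:
N0 x:[28,66] y:[1,38] z:[-1,34] -> hit [28,34], descend [6, 8]
  N6 x:[28,51] y:[1,38] z:[-1,34] -> hit [28,34], descend [11, 14]
    N11 x:[28,51] y:[21,38] z:[4,33] -> hit [28,33], descend [4, 12]
      N4 x:[35,51] y:[21,38] z:[4,19] -> miss, prune
      N12 x:[28,33] y:[24,30] z:[19,33] -> hit [28,30] leaf, test {P10(miss), P17@t=29}
    N14 x:[30,49] y:[1,18] z:[-1,34] -> miss, prune
  N8 x:[47,66] y:[3,22] z:[-1,26] -> miss, prune

Summary -> nodes [0, 6, 11, 4, 12, 14, 8]; box-tests=7; leaf-entries=1; first=P17

== RESULT ==
7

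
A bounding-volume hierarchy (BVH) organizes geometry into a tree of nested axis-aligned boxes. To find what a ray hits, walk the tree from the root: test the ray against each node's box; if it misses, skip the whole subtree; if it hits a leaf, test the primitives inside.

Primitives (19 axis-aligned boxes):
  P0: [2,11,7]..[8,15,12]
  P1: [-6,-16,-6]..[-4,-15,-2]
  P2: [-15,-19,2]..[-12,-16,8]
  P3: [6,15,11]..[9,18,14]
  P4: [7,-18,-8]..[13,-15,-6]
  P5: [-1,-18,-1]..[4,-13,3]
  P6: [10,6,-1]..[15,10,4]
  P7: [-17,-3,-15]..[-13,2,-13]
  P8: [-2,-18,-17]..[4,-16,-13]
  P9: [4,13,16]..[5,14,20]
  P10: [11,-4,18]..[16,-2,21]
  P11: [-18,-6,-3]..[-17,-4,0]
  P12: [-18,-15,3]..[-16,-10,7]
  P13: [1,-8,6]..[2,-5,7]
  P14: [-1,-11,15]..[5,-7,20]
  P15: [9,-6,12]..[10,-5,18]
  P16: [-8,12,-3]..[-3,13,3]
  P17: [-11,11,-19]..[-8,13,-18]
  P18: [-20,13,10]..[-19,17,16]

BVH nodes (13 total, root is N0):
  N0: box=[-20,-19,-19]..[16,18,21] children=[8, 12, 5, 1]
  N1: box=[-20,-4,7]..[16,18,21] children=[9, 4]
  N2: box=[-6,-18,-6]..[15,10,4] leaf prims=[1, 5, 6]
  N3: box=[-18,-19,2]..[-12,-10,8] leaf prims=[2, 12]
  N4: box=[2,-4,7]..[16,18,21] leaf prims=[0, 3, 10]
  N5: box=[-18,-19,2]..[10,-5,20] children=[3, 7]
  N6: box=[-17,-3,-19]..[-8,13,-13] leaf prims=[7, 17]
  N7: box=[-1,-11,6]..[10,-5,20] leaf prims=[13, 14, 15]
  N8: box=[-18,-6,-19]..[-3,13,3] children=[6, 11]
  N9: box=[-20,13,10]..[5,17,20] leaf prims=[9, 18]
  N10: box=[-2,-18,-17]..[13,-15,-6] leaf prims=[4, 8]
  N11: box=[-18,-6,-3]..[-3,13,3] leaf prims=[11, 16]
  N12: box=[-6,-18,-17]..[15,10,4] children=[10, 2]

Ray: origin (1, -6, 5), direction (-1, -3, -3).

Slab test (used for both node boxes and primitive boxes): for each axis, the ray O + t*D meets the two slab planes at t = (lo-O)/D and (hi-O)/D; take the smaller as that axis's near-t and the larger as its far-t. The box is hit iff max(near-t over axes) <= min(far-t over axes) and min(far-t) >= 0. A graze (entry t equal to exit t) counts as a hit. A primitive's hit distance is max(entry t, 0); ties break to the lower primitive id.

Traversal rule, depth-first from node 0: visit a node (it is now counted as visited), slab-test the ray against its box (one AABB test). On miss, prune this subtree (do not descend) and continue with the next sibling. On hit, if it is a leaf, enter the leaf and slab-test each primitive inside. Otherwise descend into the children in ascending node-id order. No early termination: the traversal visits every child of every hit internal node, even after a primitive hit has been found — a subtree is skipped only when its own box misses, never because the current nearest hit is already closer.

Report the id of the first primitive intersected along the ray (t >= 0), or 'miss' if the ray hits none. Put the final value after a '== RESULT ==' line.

Walk:
N0 x:[-15,21] y:[-8,13/3] z:[-16/3,8] -> hit [-16/3,13/3], descend [1, 5, 8, 12]
  N1 x:[-15,21] y:[-8,-2/3] z:[-16/3,-2/3] -> miss, prune
  N5 x:[-9,19] y:[-1/3,13/3] z:[-5,1] -> hit [-1/3,1], descend [3, 7]
    N3 x:[13,19] y:[4/3,13/3] z:[-1,1] -> miss, prune
    N7 x:[-9,2] y:[-1/3,5/3] z:[-5,-1/3] -> miss, prune
  N8 x:[4,19] y:[-19/3,0] z:[2/3,8] -> miss, prune
  N12 x:[-14,7] y:[-16/3,4] z:[1/3,22/3] -> hit [1/3,4], descend [2, 10]
    N2 x:[-14,7] y:[-16/3,4] z:[1/3,11/3] -> hit [1/3,11/3] leaf, test {P1(miss), P5(miss), P6(miss)}
    N10 x:[-12,3] y:[3,4] z:[11/3,22/3] -> miss, prune

Visited [0, 1, 5, 3, 7, 8, 12, 2, 10]. Tests: 9 box, 1 leaf. Nearest: miss.

== RESULT ==
miss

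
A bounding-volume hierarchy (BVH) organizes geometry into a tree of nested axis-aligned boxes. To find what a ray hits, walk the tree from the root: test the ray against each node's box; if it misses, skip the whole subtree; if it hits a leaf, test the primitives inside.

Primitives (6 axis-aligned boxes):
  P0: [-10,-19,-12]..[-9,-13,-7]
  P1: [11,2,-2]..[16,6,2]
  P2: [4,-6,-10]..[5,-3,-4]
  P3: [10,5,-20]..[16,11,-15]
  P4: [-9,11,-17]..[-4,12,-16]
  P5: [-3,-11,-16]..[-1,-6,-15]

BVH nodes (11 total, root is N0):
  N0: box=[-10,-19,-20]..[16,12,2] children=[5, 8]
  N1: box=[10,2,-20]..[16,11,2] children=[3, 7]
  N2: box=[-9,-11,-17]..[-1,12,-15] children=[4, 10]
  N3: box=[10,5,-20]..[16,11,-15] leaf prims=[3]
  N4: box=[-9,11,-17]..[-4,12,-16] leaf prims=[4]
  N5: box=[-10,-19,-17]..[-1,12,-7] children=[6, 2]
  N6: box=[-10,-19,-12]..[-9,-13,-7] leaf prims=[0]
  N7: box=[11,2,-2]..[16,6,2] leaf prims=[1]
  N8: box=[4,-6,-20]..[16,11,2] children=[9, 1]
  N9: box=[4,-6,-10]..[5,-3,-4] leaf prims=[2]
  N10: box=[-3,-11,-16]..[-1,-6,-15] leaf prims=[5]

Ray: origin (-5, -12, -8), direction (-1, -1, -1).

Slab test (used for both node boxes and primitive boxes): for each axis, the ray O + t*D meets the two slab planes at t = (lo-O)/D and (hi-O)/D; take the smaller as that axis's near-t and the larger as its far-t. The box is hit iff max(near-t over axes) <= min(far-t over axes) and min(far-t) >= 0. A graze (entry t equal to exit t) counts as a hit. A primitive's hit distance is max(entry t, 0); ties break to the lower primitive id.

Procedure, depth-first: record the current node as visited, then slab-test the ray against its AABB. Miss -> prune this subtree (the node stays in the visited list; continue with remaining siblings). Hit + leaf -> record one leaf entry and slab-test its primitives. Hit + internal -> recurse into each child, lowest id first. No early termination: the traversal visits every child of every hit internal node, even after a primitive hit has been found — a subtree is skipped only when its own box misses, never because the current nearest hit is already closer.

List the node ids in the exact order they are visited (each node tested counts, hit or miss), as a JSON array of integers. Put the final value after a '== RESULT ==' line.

Trace the traversal:
N0 x:[-21,5] y:[-24,7] z:[-10,12] -> hit [-10,5], descend [5, 8]
  N5 x:[-4,5] y:[-24,7] z:[-1,9] -> hit [-1,5], descend [2, 6]
    N2 x:[-4,4] y:[-24,-1] z:[7,9] -> miss, prune
    N6 x:[4,5] y:[1,7] z:[-1,4] -> hit [4,4] leaf, test {P0@t=4}
  N8 x:[-21,-9] y:[-23,-6] z:[-10,12] -> miss, prune

order=[0, 5, 2, 6, 8]  |boxes|=5  |leaves|=1  hit=P0

== RESULT ==
[0, 5, 2, 6, 8]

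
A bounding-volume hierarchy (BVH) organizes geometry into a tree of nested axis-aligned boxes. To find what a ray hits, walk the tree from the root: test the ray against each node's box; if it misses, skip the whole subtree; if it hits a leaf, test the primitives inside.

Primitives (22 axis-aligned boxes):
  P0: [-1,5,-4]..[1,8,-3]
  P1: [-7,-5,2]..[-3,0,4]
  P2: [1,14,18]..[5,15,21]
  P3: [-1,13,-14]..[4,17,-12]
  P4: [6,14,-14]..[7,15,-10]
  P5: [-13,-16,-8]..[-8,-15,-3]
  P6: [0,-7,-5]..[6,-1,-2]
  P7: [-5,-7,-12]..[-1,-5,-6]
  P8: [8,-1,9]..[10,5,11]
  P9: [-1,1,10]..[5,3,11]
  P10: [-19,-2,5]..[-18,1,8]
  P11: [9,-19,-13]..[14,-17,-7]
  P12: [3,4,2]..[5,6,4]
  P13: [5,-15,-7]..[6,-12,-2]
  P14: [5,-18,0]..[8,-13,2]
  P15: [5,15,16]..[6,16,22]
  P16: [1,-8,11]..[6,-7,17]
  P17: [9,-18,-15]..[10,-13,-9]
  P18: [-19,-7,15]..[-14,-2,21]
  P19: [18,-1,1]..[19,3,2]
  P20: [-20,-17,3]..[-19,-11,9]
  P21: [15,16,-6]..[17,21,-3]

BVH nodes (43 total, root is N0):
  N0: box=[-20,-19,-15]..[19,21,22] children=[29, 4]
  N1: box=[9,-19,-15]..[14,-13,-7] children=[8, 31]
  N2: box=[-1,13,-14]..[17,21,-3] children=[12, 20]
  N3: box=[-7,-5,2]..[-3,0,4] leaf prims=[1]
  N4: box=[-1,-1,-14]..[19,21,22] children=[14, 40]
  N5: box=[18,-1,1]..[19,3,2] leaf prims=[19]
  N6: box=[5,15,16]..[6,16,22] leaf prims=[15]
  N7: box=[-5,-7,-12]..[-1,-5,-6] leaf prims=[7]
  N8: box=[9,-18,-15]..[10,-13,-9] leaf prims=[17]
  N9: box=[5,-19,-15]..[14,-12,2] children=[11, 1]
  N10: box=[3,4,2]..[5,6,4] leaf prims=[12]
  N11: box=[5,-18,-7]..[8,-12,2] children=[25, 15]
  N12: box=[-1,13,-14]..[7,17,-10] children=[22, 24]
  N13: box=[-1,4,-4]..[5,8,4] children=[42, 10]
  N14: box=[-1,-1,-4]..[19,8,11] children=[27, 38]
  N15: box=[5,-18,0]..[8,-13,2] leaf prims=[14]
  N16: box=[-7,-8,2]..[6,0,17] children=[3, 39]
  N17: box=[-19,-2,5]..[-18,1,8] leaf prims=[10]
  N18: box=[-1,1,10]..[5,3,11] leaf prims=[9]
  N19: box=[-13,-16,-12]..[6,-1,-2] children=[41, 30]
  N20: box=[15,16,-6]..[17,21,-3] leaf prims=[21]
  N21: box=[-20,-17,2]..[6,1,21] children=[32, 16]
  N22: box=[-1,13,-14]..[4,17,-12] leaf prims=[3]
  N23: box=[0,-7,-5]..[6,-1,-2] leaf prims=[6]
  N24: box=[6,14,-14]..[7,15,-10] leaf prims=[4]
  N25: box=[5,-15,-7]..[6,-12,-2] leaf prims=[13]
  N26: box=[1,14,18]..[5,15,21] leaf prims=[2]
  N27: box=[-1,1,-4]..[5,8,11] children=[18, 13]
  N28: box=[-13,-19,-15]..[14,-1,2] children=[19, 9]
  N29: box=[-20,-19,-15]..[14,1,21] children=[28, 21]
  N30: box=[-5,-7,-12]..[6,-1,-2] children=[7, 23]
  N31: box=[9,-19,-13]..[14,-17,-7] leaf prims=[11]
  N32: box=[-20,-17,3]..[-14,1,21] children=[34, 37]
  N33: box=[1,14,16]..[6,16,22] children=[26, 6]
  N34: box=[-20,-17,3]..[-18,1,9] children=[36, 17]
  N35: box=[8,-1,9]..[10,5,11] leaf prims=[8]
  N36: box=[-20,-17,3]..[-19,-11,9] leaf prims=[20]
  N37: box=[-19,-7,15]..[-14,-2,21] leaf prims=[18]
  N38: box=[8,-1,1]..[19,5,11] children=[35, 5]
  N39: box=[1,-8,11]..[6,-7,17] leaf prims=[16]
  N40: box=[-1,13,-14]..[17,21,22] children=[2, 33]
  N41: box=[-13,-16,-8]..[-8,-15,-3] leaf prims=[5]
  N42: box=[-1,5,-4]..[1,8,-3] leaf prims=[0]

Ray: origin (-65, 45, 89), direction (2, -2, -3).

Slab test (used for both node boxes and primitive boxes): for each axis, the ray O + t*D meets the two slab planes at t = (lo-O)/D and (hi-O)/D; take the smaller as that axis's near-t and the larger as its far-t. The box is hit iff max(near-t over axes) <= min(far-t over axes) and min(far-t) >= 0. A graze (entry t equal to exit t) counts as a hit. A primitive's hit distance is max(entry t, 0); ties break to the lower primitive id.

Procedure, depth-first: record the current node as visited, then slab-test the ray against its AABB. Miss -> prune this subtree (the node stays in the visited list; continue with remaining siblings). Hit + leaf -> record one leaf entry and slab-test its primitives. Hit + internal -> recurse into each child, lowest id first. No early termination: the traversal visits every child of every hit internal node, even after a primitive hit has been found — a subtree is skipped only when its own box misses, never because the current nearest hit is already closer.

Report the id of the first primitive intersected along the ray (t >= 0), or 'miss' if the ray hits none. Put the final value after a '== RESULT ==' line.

Walk:
N0 x:[45/2,42] y:[12,32] z:[67/3,104/3] -> hit [45/2,32], descend [4, 29]
  N4 x:[32,42] y:[12,23] z:[67/3,103/3] -> miss, prune
  N29 x:[45/2,79/2] y:[22,32] z:[68/3,104/3] -> hit [68/3,32], descend [21, 28]
    N21 x:[45/2,71/2] y:[22,31] z:[68/3,29] -> hit [68/3,29], descend [16, 32]
      N16 x:[29,71/2] y:[45/2,53/2] z:[24,29] -> miss, prune
      N32 x:[45/2,51/2] y:[22,31] z:[68/3,86/3] -> hit [68/3,51/2], descend [34, 37]
        N34 x:[45/2,47/2] y:[22,31] z:[80/3,86/3] -> miss, prune
        N37 x:[23,51/2] y:[47/2,26] z:[68/3,74/3] -> hit [47/2,74/3] leaf, test {P18@t=47/2}
    N28 x:[26,79/2] y:[23,32] z:[29,104/3] -> hit [29,32], descend [9, 19]
      N9 x:[35,79/2] y:[57/2,32] z:[29,104/3] -> miss, prune
      N19 x:[26,71/2] y:[23,61/2] z:[91/3,101/3] -> hit [91/3,61/2], descend [30, 41]
        N30 x:[30,71/2] y:[23,26] z:[91/3,101/3] -> miss, prune
        N41 x:[26,57/2] y:[30,61/2] z:[92/3,97/3] -> miss, prune

Summary -> nodes [0, 4, 29, 21, 16, 32, 34, 37, 28, 9, 19, 30, 41]; box-tests=13; leaf-entries=1; first=P18

== RESULT ==
18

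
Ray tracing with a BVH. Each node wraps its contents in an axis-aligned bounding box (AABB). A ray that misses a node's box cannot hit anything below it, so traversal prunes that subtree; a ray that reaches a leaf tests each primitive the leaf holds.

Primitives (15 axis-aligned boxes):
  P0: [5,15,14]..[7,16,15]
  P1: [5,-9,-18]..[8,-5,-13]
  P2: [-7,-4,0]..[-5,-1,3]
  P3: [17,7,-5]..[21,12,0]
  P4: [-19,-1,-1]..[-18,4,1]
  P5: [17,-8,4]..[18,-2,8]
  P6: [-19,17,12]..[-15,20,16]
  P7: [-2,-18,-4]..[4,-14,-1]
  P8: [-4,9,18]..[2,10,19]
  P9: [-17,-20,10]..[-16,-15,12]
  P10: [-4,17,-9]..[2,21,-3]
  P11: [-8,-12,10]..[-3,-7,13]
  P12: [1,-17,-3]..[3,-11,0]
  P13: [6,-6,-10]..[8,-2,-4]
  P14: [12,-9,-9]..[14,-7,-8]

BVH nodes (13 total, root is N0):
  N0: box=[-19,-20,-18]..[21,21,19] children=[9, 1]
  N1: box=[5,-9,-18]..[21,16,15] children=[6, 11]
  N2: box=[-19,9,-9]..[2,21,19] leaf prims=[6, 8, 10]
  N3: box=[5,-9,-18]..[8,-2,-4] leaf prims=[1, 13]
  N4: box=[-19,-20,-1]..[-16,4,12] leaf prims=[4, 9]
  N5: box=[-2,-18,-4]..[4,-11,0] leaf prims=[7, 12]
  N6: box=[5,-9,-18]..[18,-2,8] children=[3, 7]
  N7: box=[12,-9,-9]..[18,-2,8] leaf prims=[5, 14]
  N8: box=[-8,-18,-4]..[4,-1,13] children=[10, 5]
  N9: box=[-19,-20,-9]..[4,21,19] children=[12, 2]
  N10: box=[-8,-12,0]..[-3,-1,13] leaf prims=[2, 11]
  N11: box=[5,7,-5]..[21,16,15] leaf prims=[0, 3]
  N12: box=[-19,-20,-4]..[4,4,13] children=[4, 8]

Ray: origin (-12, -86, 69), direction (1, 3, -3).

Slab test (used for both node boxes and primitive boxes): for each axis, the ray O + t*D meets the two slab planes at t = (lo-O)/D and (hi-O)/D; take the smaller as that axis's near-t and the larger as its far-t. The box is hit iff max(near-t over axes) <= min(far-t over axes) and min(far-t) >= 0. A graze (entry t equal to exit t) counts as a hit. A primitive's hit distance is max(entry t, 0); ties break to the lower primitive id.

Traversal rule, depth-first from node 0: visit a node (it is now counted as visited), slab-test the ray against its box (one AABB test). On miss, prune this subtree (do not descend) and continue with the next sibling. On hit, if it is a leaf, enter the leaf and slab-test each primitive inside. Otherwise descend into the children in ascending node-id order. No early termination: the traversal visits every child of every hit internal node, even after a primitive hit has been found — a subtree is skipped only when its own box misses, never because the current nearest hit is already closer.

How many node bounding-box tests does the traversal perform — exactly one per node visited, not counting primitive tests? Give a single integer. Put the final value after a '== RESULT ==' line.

Traverse from the root:
N0 x:[-7,33] y:[22,107/3] z:[50/3,29] -> hit [22,29], descend [1, 9]
  N1 x:[17,33] y:[77/3,34] z:[18,29] -> hit [77/3,29], descend [6, 11]
    N6 x:[17,30] y:[77/3,28] z:[61/3,29] -> hit [77/3,28], descend [3, 7]
      N3 x:[17,20] y:[77/3,28] z:[73/3,29] -> miss, prune
      N7 x:[24,30] y:[77/3,28] z:[61/3,26] -> hit [77/3,26] leaf, test {P5(miss), P14@t=77/3}
    N11 x:[17,33] y:[31,34] z:[18,74/3] -> miss, prune
  N9 x:[-7,16] y:[22,107/3] z:[50/3,26] -> miss, prune

7 AABB tests over nodes [0, 1, 6, 3, 7, 11, 9]; 1 leaf entered; closest P14.

== RESULT ==
7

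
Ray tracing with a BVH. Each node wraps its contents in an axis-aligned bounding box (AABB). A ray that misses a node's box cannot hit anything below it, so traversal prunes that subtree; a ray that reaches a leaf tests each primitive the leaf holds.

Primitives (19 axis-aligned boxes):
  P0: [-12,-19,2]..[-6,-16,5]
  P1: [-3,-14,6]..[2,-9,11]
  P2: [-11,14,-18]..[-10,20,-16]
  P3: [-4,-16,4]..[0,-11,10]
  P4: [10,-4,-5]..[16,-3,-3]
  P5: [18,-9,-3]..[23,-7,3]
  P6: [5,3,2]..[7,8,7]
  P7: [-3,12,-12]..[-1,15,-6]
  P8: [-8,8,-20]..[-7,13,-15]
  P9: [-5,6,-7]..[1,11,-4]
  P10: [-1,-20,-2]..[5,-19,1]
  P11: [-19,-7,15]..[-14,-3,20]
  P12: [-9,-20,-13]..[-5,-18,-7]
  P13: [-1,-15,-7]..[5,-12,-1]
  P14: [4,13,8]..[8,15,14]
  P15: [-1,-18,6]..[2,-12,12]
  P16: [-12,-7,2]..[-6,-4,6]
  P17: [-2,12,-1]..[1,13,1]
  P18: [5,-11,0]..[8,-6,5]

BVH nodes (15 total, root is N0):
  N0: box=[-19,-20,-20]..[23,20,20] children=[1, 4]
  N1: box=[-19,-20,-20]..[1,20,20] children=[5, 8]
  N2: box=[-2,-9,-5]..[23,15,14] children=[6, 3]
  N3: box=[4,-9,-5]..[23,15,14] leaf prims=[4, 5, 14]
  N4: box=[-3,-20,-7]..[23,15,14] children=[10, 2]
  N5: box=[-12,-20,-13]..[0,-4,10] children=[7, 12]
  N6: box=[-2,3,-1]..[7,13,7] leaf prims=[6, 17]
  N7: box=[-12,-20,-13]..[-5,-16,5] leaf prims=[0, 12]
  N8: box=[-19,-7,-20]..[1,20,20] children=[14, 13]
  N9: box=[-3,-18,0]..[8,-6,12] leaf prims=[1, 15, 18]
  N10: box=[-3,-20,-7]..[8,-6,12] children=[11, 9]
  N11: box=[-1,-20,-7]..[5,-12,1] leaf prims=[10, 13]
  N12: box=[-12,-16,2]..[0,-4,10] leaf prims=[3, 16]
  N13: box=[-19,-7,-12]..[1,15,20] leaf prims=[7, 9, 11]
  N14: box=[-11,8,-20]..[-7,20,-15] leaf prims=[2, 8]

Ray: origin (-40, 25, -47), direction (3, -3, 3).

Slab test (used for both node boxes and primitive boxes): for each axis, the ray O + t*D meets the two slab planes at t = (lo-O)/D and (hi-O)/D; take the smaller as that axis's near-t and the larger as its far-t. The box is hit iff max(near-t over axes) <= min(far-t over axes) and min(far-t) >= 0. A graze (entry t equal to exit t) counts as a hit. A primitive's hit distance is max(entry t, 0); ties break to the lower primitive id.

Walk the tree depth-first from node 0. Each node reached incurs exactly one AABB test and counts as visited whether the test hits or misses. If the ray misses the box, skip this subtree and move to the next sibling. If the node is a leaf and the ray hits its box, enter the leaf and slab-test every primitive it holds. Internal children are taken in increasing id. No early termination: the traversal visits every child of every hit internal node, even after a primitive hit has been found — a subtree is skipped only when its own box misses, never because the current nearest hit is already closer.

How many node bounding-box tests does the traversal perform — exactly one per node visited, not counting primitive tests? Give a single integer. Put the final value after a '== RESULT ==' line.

Traverse from the root:
N0 x:[7,21] y:[5/3,15] z:[9,67/3] -> hit [9,15], descend [1, 4]
  N1 x:[7,41/3] y:[5/3,15] z:[9,67/3] -> hit [9,41/3], descend [5, 8]
    N5 x:[28/3,40/3] y:[29/3,15] z:[34/3,19] -> hit [34/3,40/3], descend [7, 12]
      N7 x:[28/3,35/3] y:[41/3,15] z:[34/3,52/3] -> miss, prune
      N12 x:[28/3,40/3] y:[29/3,41/3] z:[49/3,19] -> miss, prune
    N8 x:[7,41/3] y:[5/3,32/3] z:[9,67/3] -> hit [9,32/3], descend [13, 14]
      N13 x:[7,41/3] y:[10/3,32/3] z:[35/3,67/3] -> miss, prune
      N14 x:[29/3,11] y:[5/3,17/3] z:[9,32/3] -> miss, prune
  N4 x:[37/3,21] y:[10/3,15] z:[40/3,61/3] -> hit [40/3,15], descend [2, 10]
    N2 x:[38/3,21] y:[10/3,34/3] z:[14,61/3] -> miss, prune
    N10 x:[37/3,16] y:[31/3,15] z:[40/3,59/3] -> hit [40/3,15], descend [9, 11]
      N9 x:[37/3,16] y:[31/3,43/3] z:[47/3,59/3] -> miss, prune
      N11 x:[13,15] y:[37/3,15] z:[40/3,16] -> hit [40/3,15] leaf, test {P10@t=15, P13@t=40/3}

Summary -> nodes [0, 1, 5, 7, 12, 8, 13, 14, 4, 2, 10, 9, 11]; box-tests=13; leaf-entries=1; first=P13

== RESULT ==
13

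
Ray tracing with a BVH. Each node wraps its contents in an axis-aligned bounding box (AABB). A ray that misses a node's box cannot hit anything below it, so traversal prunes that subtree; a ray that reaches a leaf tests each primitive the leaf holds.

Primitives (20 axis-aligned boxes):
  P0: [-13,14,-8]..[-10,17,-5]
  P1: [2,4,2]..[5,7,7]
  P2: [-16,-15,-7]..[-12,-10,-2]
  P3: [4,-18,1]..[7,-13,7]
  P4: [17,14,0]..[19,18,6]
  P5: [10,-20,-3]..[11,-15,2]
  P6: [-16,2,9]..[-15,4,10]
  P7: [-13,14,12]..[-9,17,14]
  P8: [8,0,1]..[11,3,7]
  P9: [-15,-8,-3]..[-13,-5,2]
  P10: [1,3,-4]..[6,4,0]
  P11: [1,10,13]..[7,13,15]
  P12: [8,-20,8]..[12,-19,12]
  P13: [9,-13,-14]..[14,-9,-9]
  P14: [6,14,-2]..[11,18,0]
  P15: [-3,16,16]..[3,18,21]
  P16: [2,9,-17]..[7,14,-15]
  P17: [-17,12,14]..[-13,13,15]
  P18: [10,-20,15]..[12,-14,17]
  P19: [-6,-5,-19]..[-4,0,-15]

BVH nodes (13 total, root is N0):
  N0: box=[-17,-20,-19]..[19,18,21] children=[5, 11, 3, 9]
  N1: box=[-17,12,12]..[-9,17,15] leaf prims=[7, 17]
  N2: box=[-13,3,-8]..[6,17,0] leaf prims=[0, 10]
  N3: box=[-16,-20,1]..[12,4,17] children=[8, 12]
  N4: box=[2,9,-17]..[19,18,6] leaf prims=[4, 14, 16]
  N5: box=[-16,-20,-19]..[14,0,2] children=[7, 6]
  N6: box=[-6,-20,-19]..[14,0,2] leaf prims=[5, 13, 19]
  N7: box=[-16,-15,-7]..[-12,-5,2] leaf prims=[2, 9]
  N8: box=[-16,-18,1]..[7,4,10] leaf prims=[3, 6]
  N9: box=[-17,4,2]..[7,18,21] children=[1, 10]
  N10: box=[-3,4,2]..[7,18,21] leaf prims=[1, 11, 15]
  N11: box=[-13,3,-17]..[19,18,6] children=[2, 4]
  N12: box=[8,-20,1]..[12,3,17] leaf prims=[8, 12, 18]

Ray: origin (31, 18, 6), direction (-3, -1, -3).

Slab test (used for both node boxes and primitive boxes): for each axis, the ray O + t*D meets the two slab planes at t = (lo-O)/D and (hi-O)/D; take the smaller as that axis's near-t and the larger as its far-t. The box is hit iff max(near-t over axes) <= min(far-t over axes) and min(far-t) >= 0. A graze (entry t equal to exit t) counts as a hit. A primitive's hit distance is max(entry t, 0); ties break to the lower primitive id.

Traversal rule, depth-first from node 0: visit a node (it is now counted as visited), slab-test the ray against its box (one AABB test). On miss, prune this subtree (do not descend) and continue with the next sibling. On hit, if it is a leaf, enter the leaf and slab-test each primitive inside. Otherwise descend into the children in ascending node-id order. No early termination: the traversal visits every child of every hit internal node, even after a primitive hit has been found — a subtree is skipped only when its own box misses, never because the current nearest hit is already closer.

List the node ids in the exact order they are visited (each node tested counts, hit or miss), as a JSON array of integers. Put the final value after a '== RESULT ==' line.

Trace the traversal:
N0 x:[4,16] y:[0,38] z:[-5,25/3] -> hit [4,25/3], descend [3, 5, 9, 11]
  N3 x:[19/3,47/3] y:[14,38] z:[-11/3,5/3] -> miss, prune
  N5 x:[17/3,47/3] y:[18,38] z:[4/3,25/3] -> miss, prune
  N9 x:[8,16] y:[0,14] z:[-5,4/3] -> miss, prune
  N11 x:[4,44/3] y:[0,15] z:[0,23/3] -> hit [4,23/3], descend [2, 4]
    N2 x:[25/3,44/3] y:[1,15] z:[2,14/3] -> miss, prune
    N4 x:[4,29/3] y:[0,9] z:[0,23/3] -> hit [4,23/3] leaf, test {P4(miss), P14(miss), P16(miss)}

7 AABB tests over nodes [0, 3, 5, 9, 11, 2, 4]; 1 leaf entered; closest miss.

== RESULT ==
[0, 3, 5, 9, 11, 2, 4]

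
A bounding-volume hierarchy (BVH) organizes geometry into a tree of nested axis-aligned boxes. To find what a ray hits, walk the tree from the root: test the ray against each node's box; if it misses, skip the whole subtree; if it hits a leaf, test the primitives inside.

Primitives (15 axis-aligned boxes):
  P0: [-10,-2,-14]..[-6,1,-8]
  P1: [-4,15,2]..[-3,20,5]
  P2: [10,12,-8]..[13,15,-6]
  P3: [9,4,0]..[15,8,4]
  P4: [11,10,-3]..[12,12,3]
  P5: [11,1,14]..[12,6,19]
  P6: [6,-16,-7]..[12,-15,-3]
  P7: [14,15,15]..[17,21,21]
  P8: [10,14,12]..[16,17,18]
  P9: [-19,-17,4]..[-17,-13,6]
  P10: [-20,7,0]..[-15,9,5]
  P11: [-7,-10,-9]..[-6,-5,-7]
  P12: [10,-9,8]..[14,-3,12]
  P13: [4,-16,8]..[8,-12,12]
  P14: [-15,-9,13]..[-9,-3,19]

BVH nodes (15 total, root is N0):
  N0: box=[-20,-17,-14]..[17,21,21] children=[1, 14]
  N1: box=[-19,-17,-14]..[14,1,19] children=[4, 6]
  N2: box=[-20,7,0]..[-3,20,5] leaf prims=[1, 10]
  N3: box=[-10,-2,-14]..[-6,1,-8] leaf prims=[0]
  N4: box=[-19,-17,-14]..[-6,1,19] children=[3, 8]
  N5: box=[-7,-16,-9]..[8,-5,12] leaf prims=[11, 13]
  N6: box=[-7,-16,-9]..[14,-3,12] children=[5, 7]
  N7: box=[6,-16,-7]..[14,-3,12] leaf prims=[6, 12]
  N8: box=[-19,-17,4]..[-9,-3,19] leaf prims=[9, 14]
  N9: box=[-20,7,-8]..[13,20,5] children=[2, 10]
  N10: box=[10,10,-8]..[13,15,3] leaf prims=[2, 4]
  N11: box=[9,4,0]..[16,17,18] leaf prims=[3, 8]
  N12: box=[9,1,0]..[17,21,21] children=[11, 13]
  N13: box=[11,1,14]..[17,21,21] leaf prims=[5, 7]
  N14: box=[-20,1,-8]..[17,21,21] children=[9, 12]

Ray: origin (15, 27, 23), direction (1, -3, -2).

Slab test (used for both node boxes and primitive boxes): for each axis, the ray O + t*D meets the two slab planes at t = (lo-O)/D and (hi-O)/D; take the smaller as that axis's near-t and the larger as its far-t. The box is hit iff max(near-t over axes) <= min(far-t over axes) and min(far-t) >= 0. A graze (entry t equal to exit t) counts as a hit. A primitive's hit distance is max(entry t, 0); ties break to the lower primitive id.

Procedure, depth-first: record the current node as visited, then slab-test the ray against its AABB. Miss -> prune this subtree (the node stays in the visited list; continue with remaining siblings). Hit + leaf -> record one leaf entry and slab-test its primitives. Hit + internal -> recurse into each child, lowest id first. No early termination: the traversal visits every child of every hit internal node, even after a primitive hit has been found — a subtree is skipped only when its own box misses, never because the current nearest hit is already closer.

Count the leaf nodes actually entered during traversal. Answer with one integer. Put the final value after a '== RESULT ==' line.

Traverse from the root:
N0 x:[-35,2] y:[2,44/3] z:[1,37/2] -> hit [2,2], descend [1, 14]
  N1 x:[-34,-1] y:[26/3,44/3] z:[2,37/2] -> miss, prune
  N14 x:[-35,2] y:[2,26/3] z:[1,31/2] -> hit [2,2], descend [9, 12]
    N9 x:[-35,-2] y:[7/3,20/3] z:[9,31/2] -> miss, prune
    N12 x:[-6,2] y:[2,26/3] z:[1,23/2] -> hit [2,2], descend [11, 13]
      N11 x:[-6,1] y:[10/3,23/3] z:[5/2,23/2] -> miss, prune
      N13 x:[-4,2] y:[2,26/3] z:[1,9/2] -> hit [2,2] leaf, test {P5(miss), P7@t=2}

7 AABB tests over nodes [0, 1, 14, 9, 12, 11, 13]; 1 leaf entered; closest P7.

== RESULT ==
1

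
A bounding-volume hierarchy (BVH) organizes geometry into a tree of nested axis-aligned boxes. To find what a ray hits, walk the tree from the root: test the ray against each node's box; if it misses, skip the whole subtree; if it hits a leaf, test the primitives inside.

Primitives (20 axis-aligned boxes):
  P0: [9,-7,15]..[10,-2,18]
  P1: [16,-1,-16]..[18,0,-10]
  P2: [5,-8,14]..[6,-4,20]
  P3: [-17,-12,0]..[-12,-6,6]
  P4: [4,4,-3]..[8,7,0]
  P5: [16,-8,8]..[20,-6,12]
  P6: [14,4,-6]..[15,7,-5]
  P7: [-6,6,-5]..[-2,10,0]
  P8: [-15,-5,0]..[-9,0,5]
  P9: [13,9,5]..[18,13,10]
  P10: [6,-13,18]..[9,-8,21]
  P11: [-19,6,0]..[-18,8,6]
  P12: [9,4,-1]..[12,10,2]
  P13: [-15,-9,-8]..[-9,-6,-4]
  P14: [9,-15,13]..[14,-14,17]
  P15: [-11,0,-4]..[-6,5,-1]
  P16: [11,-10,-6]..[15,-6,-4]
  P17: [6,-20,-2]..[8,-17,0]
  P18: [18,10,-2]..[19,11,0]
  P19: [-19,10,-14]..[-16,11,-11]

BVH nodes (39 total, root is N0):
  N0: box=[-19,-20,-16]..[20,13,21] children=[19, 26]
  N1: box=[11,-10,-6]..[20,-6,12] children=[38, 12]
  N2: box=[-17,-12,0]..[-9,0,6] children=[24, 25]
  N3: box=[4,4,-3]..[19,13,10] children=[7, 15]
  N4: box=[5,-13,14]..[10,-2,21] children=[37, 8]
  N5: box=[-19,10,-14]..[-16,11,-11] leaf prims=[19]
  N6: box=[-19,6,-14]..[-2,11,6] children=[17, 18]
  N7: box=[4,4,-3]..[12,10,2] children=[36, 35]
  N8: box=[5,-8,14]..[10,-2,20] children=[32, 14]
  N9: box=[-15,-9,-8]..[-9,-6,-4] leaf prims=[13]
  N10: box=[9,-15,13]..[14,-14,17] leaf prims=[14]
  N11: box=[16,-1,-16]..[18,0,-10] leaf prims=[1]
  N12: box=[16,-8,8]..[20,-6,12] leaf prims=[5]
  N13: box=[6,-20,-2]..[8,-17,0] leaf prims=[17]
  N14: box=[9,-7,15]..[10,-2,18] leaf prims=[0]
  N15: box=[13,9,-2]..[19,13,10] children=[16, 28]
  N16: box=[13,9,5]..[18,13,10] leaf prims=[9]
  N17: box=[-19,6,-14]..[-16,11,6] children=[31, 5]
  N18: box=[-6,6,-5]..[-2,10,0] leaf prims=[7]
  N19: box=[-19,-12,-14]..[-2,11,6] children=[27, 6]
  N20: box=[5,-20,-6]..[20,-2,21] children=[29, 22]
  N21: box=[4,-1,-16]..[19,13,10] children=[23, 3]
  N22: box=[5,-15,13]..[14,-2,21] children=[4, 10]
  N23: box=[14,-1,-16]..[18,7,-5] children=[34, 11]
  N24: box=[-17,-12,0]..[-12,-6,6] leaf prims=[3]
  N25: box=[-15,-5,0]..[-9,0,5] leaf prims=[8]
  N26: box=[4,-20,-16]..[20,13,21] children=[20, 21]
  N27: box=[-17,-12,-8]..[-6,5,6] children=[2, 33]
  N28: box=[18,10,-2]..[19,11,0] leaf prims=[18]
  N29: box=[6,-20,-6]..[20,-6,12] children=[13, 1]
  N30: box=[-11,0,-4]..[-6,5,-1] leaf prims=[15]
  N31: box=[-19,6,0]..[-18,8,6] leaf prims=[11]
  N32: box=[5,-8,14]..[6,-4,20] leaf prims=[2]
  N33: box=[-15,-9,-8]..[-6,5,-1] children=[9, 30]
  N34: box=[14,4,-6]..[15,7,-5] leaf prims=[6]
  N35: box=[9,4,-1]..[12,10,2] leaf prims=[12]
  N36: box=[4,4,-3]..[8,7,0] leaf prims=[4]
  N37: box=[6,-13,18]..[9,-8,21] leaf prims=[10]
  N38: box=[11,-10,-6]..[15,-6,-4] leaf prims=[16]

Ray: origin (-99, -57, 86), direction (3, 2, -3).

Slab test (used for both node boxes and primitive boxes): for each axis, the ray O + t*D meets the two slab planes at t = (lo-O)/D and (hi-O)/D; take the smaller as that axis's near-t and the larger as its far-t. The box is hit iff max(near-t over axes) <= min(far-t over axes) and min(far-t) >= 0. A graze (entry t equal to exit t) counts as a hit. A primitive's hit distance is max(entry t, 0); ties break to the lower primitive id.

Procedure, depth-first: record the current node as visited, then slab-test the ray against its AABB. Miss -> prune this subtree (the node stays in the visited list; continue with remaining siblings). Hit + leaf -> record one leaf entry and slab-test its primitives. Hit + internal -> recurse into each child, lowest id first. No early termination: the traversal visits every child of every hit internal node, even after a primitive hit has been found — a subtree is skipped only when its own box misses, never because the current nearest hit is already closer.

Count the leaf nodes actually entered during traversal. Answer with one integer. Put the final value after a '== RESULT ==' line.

Traverse from the root:
N0 x:[80/3,119/3] y:[37/2,35] z:[65/3,34] -> hit [80/3,34], descend [19, 26]
  N19 x:[80/3,97/3] y:[45/2,34] z:[80/3,100/3] -> hit [80/3,97/3], descend [6, 27]
    N6 x:[80/3,97/3] y:[63/2,34] z:[80/3,100/3] -> hit [63/2,97/3], descend [17, 18]
      N17 x:[80/3,83/3] y:[63/2,34] z:[80/3,100/3] -> miss, prune
      N18 x:[31,97/3] y:[63/2,67/2] z:[86/3,91/3] -> miss, prune
    N27 x:[82/3,31] y:[45/2,31] z:[80/3,94/3] -> hit [82/3,31], descend [2, 33]
      N2 x:[82/3,30] y:[45/2,57/2] z:[80/3,86/3] -> hit [82/3,57/2], descend [24, 25]
        N24 x:[82/3,29] y:[45/2,51/2] z:[80/3,86/3] -> miss, prune
        N25 x:[28,30] y:[26,57/2] z:[27,86/3] -> hit [28,57/2] leaf, test {P8@t=28}
      N33 x:[28,31] y:[24,31] z:[29,94/3] -> hit [29,31], descend [9, 30]
        N9 x:[28,30] y:[24,51/2] z:[30,94/3] -> miss, prune
        N30 x:[88/3,31] y:[57/2,31] z:[29,30] -> hit [88/3,30] leaf, test {P15@t=88/3}
  N26 x:[103/3,119/3] y:[37/2,35] z:[65/3,34] -> miss, prune

13 AABB tests over nodes [0, 19, 6, 17, 18, 27, 2, 24, 25, 33, 9, 30, 26]; 2 leaves entered; closest P8.

== RESULT ==
2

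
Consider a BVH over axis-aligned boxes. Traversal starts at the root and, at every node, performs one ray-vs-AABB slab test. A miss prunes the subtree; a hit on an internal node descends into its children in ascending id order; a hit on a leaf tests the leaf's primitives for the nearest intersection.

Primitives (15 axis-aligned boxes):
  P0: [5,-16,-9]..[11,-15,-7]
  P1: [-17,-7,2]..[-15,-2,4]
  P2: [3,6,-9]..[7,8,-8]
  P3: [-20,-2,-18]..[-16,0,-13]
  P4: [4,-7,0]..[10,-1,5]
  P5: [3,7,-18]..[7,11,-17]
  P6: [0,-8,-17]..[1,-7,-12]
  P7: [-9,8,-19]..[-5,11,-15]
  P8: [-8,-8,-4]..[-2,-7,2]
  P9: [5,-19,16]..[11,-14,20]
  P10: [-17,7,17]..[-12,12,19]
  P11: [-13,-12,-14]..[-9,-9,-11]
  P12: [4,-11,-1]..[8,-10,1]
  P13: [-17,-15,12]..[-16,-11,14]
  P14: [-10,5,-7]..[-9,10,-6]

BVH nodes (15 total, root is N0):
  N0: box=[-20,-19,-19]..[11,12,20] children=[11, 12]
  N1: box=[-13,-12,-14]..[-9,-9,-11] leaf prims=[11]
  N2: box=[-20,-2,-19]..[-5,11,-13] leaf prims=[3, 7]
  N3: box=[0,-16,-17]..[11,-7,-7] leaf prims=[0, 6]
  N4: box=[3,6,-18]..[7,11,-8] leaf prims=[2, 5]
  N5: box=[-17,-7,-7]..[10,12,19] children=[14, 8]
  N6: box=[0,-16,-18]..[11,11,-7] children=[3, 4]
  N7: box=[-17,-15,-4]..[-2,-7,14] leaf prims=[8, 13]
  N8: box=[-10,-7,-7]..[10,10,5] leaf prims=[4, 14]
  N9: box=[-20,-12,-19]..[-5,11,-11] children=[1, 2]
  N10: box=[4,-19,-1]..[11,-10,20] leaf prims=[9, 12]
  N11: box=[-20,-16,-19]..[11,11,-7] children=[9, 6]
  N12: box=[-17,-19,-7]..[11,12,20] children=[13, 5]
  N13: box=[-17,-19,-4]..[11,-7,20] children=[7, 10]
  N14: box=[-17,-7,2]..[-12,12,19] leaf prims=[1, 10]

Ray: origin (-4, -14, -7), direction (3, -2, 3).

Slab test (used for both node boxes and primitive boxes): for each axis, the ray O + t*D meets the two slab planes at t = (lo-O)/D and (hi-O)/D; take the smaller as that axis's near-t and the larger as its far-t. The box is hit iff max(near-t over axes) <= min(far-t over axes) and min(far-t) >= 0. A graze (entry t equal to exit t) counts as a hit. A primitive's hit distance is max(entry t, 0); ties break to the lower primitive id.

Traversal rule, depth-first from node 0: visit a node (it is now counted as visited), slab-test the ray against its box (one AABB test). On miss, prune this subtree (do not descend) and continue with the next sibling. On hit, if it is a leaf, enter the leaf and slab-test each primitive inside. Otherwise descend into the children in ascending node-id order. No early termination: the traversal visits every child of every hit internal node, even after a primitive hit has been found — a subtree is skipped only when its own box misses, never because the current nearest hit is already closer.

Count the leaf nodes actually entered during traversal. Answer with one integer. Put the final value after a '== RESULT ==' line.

Traverse from the root:
N0 x:[-16/3,5] y:[-13,5/2] z:[-4,9] -> hit [-4,5/2], descend [11, 12]
  N11 x:[-16/3,5] y:[-25/2,1] z:[-4,0] -> hit [-4,0], descend [6, 9]
    N6 x:[4/3,5] y:[-25/2,1] z:[-11/3,0] -> miss, prune
    N9 x:[-16/3,-1/3] y:[-25/2,-1] z:[-4,-4/3] -> miss, prune
  N12 x:[-13/3,5] y:[-13,5/2] z:[0,9] -> hit [0,5/2], descend [5, 13]
    N5 x:[-13/3,14/3] y:[-13,-7/2] z:[0,26/3] -> miss, prune
    N13 x:[-13/3,5] y:[-7/2,5/2] z:[1,9] -> hit [1,5/2], descend [7, 10]
      N7 x:[-13/3,2/3] y:[-7/2,1/2] z:[1,7] -> miss, prune
      N10 x:[8/3,5] y:[-2,5/2] z:[2,9] -> miss, prune

9 AABB tests over nodes [0, 11, 6, 9, 12, 5, 13, 7, 10]; 0 leaves entered; closest miss.

== RESULT ==
0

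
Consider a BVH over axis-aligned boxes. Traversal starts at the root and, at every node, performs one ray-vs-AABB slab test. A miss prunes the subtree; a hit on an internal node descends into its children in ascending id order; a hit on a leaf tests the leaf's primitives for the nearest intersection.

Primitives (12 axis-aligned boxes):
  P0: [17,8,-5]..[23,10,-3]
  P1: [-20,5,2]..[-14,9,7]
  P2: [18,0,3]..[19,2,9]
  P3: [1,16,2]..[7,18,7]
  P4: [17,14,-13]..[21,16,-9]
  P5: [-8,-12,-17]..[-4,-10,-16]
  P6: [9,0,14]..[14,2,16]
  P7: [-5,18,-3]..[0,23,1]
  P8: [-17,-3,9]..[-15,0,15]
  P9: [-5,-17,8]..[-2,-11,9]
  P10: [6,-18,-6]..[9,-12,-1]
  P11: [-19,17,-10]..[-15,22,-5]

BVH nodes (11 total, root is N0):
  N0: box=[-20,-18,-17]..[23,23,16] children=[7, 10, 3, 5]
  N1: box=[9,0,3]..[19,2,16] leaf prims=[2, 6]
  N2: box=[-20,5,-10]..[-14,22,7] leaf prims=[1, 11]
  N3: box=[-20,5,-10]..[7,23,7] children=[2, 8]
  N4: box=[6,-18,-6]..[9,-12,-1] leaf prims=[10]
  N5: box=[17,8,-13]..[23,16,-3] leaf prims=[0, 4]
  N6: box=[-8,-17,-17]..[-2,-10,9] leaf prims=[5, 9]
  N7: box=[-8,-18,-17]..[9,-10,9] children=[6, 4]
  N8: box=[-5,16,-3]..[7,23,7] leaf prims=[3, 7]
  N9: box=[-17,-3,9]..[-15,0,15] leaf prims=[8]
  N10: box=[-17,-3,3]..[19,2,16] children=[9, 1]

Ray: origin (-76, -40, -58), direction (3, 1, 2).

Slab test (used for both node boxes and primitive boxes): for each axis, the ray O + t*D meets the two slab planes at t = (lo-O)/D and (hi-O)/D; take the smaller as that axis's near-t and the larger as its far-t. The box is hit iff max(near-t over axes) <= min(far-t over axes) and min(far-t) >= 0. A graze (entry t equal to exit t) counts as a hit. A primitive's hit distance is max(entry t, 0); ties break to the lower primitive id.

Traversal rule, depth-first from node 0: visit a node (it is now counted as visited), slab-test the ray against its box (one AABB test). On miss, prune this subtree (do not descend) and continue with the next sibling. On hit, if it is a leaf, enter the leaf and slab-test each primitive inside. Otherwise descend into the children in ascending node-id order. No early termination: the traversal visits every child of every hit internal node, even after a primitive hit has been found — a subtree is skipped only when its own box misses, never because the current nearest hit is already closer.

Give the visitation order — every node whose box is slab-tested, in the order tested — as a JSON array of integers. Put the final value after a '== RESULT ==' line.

Traverse from the root:
N0 x:[56/3,33] y:[22,63] z:[41/2,37] -> hit [22,33], descend [3, 5, 7, 10]
  N3 x:[56/3,83/3] y:[45,63] z:[24,65/2] -> miss, prune
  N5 x:[31,33] y:[48,56] z:[45/2,55/2] -> miss, prune
  N7 x:[68/3,85/3] y:[22,30] z:[41/2,67/2] -> hit [68/3,85/3], descend [4, 6]
    N4 x:[82/3,85/3] y:[22,28] z:[26,57/2] -> hit [82/3,28] leaf, test {P10@t=82/3}
    N6 x:[68/3,74/3] y:[23,30] z:[41/2,67/2] -> hit [23,74/3] leaf, test {P5(miss), P9(miss)}
  N10 x:[59/3,95/3] y:[37,42] z:[61/2,37] -> miss, prune

order=[0, 3, 5, 7, 4, 6, 10]  |boxes|=7  |leaves|=2  hit=P10

== RESULT ==
[0, 3, 5, 7, 4, 6, 10]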